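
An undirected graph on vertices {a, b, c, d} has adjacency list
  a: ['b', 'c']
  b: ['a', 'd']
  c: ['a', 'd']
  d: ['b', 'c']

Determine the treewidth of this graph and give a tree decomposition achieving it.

The largest bag has 3 vertices, giving width 2; this decomposition certifies tw(G) ≤ 2. The edges c–a–b–d–c form a cycle, so G is not a tree and its treewidth is at least 2. Combining the bounds, tw(G) = 2.

Treewidth 2.
One such decomposition:
Bags: B1 = {a, b, c}  B2 = {b, c, d}
Tree: B1–B2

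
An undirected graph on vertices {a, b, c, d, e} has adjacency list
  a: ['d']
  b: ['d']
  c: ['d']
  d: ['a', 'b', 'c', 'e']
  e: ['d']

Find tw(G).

1

A width-1 tree decomposition is:
Bags: B1 = {c, d}  B2 = {a, d}  B3 = {b, d}  B4 = {d, e}
Tree: B1–B2, B1–B3, B3–B4
Every bag has size at most 2, so the width is 2 − 1 = 1 and tw(G) ≤ 1. Since G has at least one edge (e.g. c–d), it is not an edgeless graph, so tw(G) ≥ 1. The upper and lower bounds meet at 1, so that is the treewidth.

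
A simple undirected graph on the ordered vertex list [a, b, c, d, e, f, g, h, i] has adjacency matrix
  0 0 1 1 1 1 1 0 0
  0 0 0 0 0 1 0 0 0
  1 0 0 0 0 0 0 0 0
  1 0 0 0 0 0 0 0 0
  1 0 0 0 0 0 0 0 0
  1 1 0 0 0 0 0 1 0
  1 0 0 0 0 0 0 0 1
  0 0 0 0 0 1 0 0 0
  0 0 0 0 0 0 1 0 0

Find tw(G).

1

A width-1 tree decomposition is:
Bags: B1 = {a, f}  B2 = {f, h}  B3 = {a, c}  B4 = {a, g}  B5 = {g, i}  B6 = {b, f}  B7 = {a, e}  B8 = {a, d}
Tree: B1–B2, B1–B3, B1–B4, B4–B5, B2–B6, B1–B7, B7–B8
Every bag has size at most 2, so the width is 2 − 1 = 1 and tw(G) ≤ 1. G has an edge, so its treewidth is at least 1. Combining the bounds, tw(G) = 1.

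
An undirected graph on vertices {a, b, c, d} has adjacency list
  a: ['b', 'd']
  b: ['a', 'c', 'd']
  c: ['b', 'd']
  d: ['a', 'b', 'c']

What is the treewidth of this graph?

A width-2 tree decomposition is:
Bags: B1 = {b, c, d}  B2 = {a, b, d}
Tree: B1–B2
Each bag holds 3 vertices, so the decomposition has width 2, which upper-bounds the treewidth. For the lower bound, the 3 vertices {b, c, d} are pairwise adjacent, and any tree decomposition puts a clique entirely inside one bag — forcing width ≥ 2. The upper and lower bounds meet at 2, so that is the treewidth.

2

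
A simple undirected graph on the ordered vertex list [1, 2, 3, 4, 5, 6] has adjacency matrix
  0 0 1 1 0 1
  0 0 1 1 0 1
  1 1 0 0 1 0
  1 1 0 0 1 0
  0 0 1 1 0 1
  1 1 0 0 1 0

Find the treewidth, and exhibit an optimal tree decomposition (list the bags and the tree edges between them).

Each bag holds 4 vertices, so the decomposition has width 3, which upper-bounds the treewidth. For the lower bound: the 4 vertex sets {4,5}, {2,3}, {1}, {6} are disjoint, each induces a connected subgraph, and every pair is joined by at least one edge of G. Contracting each set to a single vertex therefore yields K_{4} as a minor, and since treewidth is minor-monotone, tw(G) ≥ tw(K_{4}) = 3. Combining the bounds, tw(G) = 3.

Treewidth 3.
Bags: B1 = {1, 2, 4, 5}  B2 = {1, 2, 3, 5}  B3 = {1, 2, 5, 6}
Tree: B1–B2, B2–B3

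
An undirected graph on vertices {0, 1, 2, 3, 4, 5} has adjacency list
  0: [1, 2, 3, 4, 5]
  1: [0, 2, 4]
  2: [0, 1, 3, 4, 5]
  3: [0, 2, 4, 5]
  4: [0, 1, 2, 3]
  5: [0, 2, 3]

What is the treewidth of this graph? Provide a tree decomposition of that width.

Every bag has size at most 4, so the width is 4 − 1 = 3 and tw(G) ≤ 3. For the lower bound, the 4 vertices {0, 1, 2, 4} are pairwise adjacent, and any tree decomposition puts a clique entirely inside one bag — forcing width ≥ 3. The upper and lower bounds meet at 3, so that is the treewidth.

Treewidth 3.
One such decomposition:
Bags: B1 = {0, 2, 3, 5}  B2 = {0, 2, 3, 4}  B3 = {0, 1, 2, 4}
Tree: B1–B2, B2–B3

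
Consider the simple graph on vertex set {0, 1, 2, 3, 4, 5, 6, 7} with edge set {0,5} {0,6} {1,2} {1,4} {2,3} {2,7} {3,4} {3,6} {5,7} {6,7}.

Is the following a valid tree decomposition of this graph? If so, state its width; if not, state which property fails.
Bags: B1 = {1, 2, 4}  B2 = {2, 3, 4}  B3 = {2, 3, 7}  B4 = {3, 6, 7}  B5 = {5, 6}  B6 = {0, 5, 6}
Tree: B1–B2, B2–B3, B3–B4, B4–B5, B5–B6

No — edge (7,5) lies in no bag.

A tree decomposition must satisfy three properties: every vertex lies in some bag; for every edge, both endpoints lie together in some bag; and for every vertex, the bags containing it form a connected subtree. Here edge (7,5) lies in no bag, so the decomposition is invalid.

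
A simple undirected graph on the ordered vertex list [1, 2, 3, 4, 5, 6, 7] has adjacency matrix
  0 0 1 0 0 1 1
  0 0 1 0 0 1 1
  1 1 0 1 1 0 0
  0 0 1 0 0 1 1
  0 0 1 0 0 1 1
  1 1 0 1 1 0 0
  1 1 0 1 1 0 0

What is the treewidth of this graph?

3

A width-3 tree decomposition is:
Bags: B1 = {3, 5, 6, 7}  B2 = {1, 3, 6, 7}  B3 = {3, 4, 6, 7}  B4 = {2, 3, 6, 7}
Tree: B1–B2, B2–B3, B3–B4
Each bag holds 4 vertices, so the decomposition has width 3, which upper-bounds the treewidth. For the lower bound: the 4 vertex sets {5,7}, {1,6}, {3}, {4} are disjoint, each induces a connected subgraph, and every pair is joined by at least one edge of G. Contracting each set to a single vertex therefore yields K_{4} as a minor, and since treewidth is minor-monotone, tw(G) ≥ tw(K_{4}) = 3. Therefore the treewidth is 3.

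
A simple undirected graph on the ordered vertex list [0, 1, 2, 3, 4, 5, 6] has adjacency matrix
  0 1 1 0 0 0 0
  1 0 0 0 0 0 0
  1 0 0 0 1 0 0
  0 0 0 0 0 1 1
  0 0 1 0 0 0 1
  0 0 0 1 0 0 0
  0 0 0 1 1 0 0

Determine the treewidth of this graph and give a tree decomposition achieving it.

Treewidth 1.
One such decomposition:
Bags: B1 = {0, 2}  B2 = {2, 4}  B3 = {0, 1}  B4 = {4, 6}  B5 = {3, 6}  B6 = {3, 5}
Tree: B1–B2, B1–B3, B2–B4, B4–B5, B5–B6

The largest bag has 2 vertices, giving width 1; this decomposition certifies tw(G) ≤ 1. Any graph with an edge has treewidth ≥ 1, and G has the edge 0–2. The upper and lower bounds meet at 1, so that is the treewidth.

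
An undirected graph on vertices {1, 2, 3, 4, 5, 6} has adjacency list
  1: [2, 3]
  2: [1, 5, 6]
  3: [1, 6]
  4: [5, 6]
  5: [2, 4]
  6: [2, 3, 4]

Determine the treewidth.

2

A width-2 tree decomposition is:
Bags: B1 = {2, 4, 5}  B2 = {2, 4, 6}  B3 = {1, 2, 6}  B4 = {1, 3, 6}
Tree: B1–B2, B2–B3, B3–B4
Each bag holds 3 vertices, so the decomposition has width 2, which upper-bounds the treewidth. For the lower bound, G contains the cycle 5–4–6–2–5, so G is not a forest; only forests have treewidth ≤ 1, hence tw(G) ≥ 2. Hence tw(G) = 2 exactly.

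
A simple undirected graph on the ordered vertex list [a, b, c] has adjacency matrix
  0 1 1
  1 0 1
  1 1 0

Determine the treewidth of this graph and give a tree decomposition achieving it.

A single bag containing all 3 vertices is trivially a valid decomposition of width 2. On the other hand G contains the 3-clique {a, b, c}. A clique must lie in a single bag of any decomposition, so no decomposition can have width below 2. Combining the bounds, tw(G) = 2.

Treewidth 2.
One such decomposition:
Bags: B1 = {a, b, c}
Tree: (single bag)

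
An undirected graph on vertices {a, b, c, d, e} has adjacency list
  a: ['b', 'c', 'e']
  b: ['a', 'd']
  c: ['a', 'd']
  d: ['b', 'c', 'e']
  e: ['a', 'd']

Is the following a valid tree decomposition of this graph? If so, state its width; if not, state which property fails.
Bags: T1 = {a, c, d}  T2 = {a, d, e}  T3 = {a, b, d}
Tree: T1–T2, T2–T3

Yes; width 2.

Vertex coverage: the bags together contain {a, b, c, d, e}, the full vertex set. Edge coverage: each edge of G has both endpoints in at least one bag. Running intersection: for every vertex, the bags containing it form a connected subtree. All three properties hold, so this is a valid tree decomposition of width max|bag| − 1 = 2, and hence tw(G) ≤ 2.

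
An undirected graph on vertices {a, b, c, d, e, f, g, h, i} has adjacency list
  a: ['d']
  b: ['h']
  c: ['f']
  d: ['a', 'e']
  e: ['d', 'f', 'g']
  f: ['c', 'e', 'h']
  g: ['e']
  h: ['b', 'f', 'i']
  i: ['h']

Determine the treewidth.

A width-1 tree decomposition is:
Bags: B1 = {e, g}  B2 = {d, e}  B3 = {a, d}  B4 = {e, f}  B5 = {f, h}  B6 = {h, i}  B7 = {b, h}  B8 = {c, f}
Tree: B1–B2, B2–B3, B2–B4, B4–B5, B5–B6, B5–B7, B5–B8
The largest bag has 2 vertices, giving width 1; this decomposition certifies tw(G) ≤ 1. Since G has at least one edge (e.g. e–g), it is not an edgeless graph, so tw(G) ≥ 1. Therefore the treewidth is 1.

1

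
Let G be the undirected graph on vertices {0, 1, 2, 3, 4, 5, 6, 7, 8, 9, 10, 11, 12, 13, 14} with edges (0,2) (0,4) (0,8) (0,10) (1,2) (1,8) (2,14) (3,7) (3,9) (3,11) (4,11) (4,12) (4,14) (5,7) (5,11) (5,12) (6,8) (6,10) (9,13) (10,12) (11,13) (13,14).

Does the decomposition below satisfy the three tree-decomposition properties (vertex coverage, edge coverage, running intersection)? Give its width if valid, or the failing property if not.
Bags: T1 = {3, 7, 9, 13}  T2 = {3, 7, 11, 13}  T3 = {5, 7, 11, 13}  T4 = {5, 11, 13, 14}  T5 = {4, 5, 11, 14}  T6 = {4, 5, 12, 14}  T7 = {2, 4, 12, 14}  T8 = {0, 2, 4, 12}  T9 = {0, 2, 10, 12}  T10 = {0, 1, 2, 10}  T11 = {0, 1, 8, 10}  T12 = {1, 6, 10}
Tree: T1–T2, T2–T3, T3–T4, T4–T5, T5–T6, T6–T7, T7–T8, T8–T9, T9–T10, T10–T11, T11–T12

No — edge (8,6) lies in no bag.

A tree decomposition must satisfy three properties: every vertex lies in some bag; for every edge, both endpoints lie together in some bag; and for every vertex, the bags containing it form a connected subtree. Here edge (8,6) lies in no bag, so the decomposition is invalid.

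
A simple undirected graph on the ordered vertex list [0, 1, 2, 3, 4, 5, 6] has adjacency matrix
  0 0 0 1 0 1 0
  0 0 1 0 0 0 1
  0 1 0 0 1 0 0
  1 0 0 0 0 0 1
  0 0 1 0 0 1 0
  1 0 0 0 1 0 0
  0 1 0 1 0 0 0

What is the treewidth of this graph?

A width-2 tree decomposition is:
Bags: B1 = {2, 4, 5}  B2 = {0, 2, 5}  B3 = {0, 2, 3}  B4 = {2, 3, 6}  B5 = {1, 2, 6}
Tree: B1–B2, B2–B3, B3–B4, B4–B5
Each bag holds 3 vertices, so the decomposition has width 2, which upper-bounds the treewidth. Since 2–4–5–0–3–6–1–2 is a cycle in G, G is not acyclic. Forests are exactly the graphs of treewidth ≤ 1, so tw(G) ≥ 2. Combining the bounds, tw(G) = 2.

2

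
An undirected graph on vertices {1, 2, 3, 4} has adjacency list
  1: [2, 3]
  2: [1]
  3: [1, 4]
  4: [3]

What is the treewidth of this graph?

1

A width-1 tree decomposition is:
Bags: B1 = {3, 4}  B2 = {1, 3}  B3 = {1, 2}
Tree: B1–B2, B2–B3
Every bag has size at most 2, so the width is 2 − 1 = 1 and tw(G) ≤ 1. G has an edge, so its treewidth is at least 1. Therefore the treewidth is 1.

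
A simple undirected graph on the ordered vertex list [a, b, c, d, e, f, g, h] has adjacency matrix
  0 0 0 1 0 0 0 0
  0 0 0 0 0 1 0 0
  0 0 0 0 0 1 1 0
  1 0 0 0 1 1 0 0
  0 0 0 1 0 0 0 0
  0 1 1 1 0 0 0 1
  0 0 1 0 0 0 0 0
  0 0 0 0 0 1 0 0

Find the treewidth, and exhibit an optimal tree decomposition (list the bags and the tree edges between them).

The largest bag has 2 vertices, giving width 1; this decomposition certifies tw(G) ≤ 1. Since G has at least one edge (e.g. f–b), it is not an edgeless graph, so tw(G) ≥ 1. The upper and lower bounds meet at 1, so that is the treewidth.

Treewidth 1.
Bags: B1 = {b, f}  B2 = {f, h}  B3 = {d, f}  B4 = {c, f}  B5 = {d, e}  B6 = {c, g}  B7 = {a, d}
Tree: B1–B2, B2–B3, B1–B4, B3–B5, B4–B6, B3–B7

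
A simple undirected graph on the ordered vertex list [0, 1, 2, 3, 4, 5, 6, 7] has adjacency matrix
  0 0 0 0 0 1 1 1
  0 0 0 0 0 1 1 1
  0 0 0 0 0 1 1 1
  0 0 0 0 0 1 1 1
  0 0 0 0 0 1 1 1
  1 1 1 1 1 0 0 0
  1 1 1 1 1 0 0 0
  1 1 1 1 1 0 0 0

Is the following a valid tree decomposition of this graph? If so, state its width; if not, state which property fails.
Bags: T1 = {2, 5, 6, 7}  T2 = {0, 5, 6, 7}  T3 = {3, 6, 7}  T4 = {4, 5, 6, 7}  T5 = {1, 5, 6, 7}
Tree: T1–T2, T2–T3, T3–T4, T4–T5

No — edge (5,3) lies in no bag.

A tree decomposition must satisfy three properties: every vertex lies in some bag; for every edge, both endpoints lie together in some bag; and for every vertex, the bags containing it form a connected subtree. Here edge (5,3) lies in no bag, so the decomposition is invalid.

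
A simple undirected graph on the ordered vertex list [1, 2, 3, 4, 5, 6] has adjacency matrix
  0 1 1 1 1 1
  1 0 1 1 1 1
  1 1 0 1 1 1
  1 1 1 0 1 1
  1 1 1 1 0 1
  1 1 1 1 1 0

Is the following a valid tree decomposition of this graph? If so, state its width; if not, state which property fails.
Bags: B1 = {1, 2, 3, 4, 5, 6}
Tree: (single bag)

Checking the three conditions: (i) the bags cover all of {1, 2, 3, 4, 5, 6}; (ii) for each edge, some bag contains both endpoints; (iii) the bags containing any fixed vertex form a subtree. All hold, so the decomposition is valid with width 6 − 1 = 5.

Yes; width 5.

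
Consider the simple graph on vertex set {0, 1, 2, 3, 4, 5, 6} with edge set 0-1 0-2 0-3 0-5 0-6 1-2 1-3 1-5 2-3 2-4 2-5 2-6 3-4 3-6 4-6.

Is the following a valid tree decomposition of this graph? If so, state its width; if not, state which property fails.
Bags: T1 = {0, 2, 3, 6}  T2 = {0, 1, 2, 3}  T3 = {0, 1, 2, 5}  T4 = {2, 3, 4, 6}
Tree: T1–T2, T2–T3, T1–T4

Yes; width 3.

Checking the three conditions: (i) the bags cover all of {0, 1, 2, 3, 4, 5, 6}; (ii) for each edge, some bag contains both endpoints; (iii) the bags containing any fixed vertex form a subtree. All hold, so the decomposition is valid with width 4 − 1 = 3.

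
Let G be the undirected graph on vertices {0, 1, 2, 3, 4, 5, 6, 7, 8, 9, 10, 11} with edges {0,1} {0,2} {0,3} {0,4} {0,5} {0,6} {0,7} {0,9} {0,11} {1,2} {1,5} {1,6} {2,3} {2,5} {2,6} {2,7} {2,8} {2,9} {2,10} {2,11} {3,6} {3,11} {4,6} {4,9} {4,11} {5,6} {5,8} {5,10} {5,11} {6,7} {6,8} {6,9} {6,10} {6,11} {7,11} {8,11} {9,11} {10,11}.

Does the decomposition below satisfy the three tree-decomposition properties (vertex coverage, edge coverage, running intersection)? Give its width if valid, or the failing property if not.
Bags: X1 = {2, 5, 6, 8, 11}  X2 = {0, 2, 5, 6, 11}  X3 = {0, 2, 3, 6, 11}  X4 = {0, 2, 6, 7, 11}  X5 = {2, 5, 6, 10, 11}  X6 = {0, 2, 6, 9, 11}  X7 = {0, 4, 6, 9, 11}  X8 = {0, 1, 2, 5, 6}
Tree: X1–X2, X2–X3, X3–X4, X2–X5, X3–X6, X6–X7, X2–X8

Checking the three conditions: (i) the bags cover all of {0, 1, 2, 3, 4, 5, 6, 7, 8, 9, 10, 11}; (ii) for each edge, some bag contains both endpoints; (iii) the bags containing any fixed vertex form a subtree. All hold, so the decomposition is valid with width 5 − 1 = 4.

Yes; width 4.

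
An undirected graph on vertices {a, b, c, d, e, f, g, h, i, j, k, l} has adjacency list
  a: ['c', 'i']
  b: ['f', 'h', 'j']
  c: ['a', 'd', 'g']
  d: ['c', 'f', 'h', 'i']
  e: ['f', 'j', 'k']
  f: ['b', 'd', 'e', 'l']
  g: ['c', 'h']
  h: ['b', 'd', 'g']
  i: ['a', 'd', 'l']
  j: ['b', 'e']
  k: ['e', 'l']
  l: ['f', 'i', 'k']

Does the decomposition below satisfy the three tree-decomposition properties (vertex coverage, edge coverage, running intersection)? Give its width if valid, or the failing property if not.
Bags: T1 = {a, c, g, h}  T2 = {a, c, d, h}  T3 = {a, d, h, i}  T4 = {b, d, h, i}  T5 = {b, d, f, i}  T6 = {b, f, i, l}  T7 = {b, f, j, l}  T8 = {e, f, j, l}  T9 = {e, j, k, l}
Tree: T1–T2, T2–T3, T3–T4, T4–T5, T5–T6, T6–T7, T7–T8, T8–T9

Vertex coverage: the bags together contain {a, b, c, d, e, f, g, h, i, j, k, l}, the full vertex set. Edge coverage: each edge of G has both endpoints in at least one bag. Running intersection: for every vertex, the bags containing it form a connected subtree. All three properties hold, so this is a valid tree decomposition of width max|bag| − 1 = 3, and hence tw(G) ≤ 3.

Yes; width 3.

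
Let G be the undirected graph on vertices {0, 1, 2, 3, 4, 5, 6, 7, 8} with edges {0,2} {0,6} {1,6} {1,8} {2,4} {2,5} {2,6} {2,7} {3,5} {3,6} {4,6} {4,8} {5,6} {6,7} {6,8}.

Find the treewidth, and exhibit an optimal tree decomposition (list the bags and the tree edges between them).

Every bag has size at most 3, so the width is 3 − 1 = 2 and tw(G) ≤ 2. For the lower bound, the 3 vertices {1, 6, 8} are pairwise adjacent, and any tree decomposition puts a clique entirely inside one bag — forcing width ≥ 2. Hence tw(G) = 2 exactly.

Treewidth 2.
One optimal decomposition is:
Bags: B1 = {2, 6, 7}  B2 = {2, 5, 6}  B3 = {0, 2, 6}  B4 = {2, 4, 6}  B5 = {4, 6, 8}  B6 = {1, 6, 8}  B7 = {3, 5, 6}
Tree: B1–B2, B1–B3, B1–B4, B4–B5, B5–B6, B2–B7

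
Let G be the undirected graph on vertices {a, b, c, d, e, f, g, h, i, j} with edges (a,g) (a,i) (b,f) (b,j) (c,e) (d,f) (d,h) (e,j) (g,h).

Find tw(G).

1

A width-1 tree decomposition is:
Bags: B1 = {c, e}  B2 = {e, j}  B3 = {b, j}  B4 = {b, f}  B5 = {d, f}  B6 = {d, h}  B7 = {g, h}  B8 = {a, g}  B9 = {a, i}
Tree: B1–B2, B2–B3, B3–B4, B4–B5, B5–B6, B6–B7, B7–B8, B8–B9
The largest bag has 2 vertices, giving width 1; this decomposition certifies tw(G) ≤ 1. Since G has at least one edge (e.g. c–e), it is not an edgeless graph, so tw(G) ≥ 1. Hence tw(G) = 1 exactly.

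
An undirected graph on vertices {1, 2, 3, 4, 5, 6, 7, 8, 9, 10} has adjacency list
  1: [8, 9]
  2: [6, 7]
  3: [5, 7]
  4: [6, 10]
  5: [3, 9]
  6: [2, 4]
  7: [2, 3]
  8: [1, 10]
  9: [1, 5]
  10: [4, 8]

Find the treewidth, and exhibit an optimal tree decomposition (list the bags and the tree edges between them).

Treewidth 2.
One such decomposition:
Bags: B1 = {1, 8, 10}  B2 = {1, 4, 10}  B3 = {1, 4, 6}  B4 = {1, 2, 6}  B5 = {1, 2, 7}  B6 = {1, 3, 7}  B7 = {1, 3, 5}  B8 = {1, 5, 9}
Tree: B1–B2, B2–B3, B3–B4, B4–B5, B5–B6, B6–B7, B7–B8

Each bag holds 3 vertices, so the decomposition has width 2, which upper-bounds the treewidth. Since 1–8–10–4–6–2–7–3–5–9–1 is a cycle in G, G is not acyclic. Forests are exactly the graphs of treewidth ≤ 1, so tw(G) ≥ 2. Therefore the treewidth is 2.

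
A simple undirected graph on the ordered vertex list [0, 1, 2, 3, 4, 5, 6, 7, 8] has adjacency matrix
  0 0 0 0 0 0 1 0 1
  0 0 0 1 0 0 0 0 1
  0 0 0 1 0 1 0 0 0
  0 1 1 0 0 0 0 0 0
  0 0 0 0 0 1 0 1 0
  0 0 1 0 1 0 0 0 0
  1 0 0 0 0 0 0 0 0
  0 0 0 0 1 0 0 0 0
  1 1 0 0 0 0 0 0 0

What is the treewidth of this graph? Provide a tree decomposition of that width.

Treewidth 1.
One such decomposition:
Bags: B1 = {4, 7}  B2 = {4, 5}  B3 = {2, 5}  B4 = {2, 3}  B5 = {1, 3}  B6 = {1, 8}  B7 = {0, 8}  B8 = {0, 6}
Tree: B1–B2, B2–B3, B3–B4, B4–B5, B5–B6, B6–B7, B7–B8

Each bag holds 2 vertices, so the decomposition has width 1, which upper-bounds the treewidth. Any graph with an edge has treewidth ≥ 1, and G has the edge 7–4. Combining the bounds, tw(G) = 1.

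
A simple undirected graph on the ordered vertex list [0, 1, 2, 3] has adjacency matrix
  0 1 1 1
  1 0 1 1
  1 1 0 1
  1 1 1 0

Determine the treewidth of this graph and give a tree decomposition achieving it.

With just one bag of size 4, the width is 4 − 1 = 3, so tw(G) ≤ 3. For the lower bound, the 4 vertices {0, 1, 2, 3} are pairwise adjacent, and any tree decomposition puts a clique entirely inside one bag — forcing width ≥ 3. Combining the bounds, tw(G) = 3.

Treewidth 3.
One optimal decomposition is:
Bags: B1 = {0, 1, 2, 3}
Tree: (single bag)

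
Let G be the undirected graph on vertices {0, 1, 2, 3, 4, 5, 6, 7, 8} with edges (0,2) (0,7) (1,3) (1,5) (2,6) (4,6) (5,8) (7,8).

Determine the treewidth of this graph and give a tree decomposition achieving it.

Every bag has size at most 2, so the width is 2 − 1 = 1 and tw(G) ≤ 1. Any graph with an edge has treewidth ≥ 1, and G has the edge 3–1. Therefore the treewidth is 1.

Treewidth 1.
One such decomposition:
Bags: B1 = {1, 3}  B2 = {1, 5}  B3 = {5, 8}  B4 = {7, 8}  B5 = {0, 7}  B6 = {0, 2}  B7 = {2, 6}  B8 = {4, 6}
Tree: B1–B2, B2–B3, B3–B4, B4–B5, B5–B6, B6–B7, B7–B8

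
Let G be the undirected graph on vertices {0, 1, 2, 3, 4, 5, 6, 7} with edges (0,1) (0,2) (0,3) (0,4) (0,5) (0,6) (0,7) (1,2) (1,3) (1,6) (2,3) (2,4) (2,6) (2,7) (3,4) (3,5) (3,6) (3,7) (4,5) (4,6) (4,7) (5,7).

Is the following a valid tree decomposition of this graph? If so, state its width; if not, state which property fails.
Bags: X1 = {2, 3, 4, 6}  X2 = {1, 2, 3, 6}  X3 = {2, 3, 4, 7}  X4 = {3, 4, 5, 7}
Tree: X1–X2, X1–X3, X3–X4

A tree decomposition must satisfy three properties: every vertex lies in some bag; for every edge, both endpoints lie together in some bag; and for every vertex, the bags containing it form a connected subtree. Here vertex 0 appears in no bag, so the decomposition is invalid.

No — vertex 0 appears in no bag.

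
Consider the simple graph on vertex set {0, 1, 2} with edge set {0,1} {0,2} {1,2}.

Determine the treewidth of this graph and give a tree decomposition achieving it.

Treewidth 2.
One such decomposition:
Bags: B1 = {0, 1, 2}
Tree: (single bag)

With just one bag of size 3, the width is 3 − 1 = 2, so tw(G) ≤ 2. For the lower bound, the 3 vertices {0, 1, 2} are pairwise adjacent, and any tree decomposition puts a clique entirely inside one bag — forcing width ≥ 2. The upper and lower bounds meet at 2, so that is the treewidth.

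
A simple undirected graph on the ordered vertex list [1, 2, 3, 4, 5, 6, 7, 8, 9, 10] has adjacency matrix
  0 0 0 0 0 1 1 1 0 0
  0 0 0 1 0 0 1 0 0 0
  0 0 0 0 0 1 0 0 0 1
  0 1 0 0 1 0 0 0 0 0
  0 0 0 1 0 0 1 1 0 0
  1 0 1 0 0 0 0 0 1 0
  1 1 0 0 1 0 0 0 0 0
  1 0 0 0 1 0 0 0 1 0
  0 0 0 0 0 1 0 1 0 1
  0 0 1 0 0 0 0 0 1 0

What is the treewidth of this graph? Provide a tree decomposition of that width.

Each bag holds 3 vertices, so the decomposition has width 2, which upper-bounds the treewidth. Since 10–3–6–9–10 is a cycle in G, G is not acyclic. Forests are exactly the graphs of treewidth ≤ 1, so tw(G) ≥ 2. Therefore the treewidth is 2.

Treewidth 2.
Bags: B1 = {3, 9, 10}  B2 = {3, 6, 9}  B3 = {6, 8, 9}  B4 = {1, 6, 8}  B5 = {1, 5, 8}  B6 = {1, 5, 7}  B7 = {4, 5, 7}  B8 = {2, 4, 7}
Tree: B1–B2, B2–B3, B3–B4, B4–B5, B5–B6, B6–B7, B7–B8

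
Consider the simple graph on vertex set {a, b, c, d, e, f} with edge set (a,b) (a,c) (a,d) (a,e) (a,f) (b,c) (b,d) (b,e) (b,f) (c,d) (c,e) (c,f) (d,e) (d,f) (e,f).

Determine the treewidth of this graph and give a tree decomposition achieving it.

With just one bag of size 6, the width is 6 − 1 = 5, so tw(G) ≤ 5. For the lower bound, the 6 vertices {a, b, c, d, e, f} are pairwise adjacent, and any tree decomposition puts a clique entirely inside one bag — forcing width ≥ 5. Hence tw(G) = 5 exactly.

Treewidth 5.
One optimal decomposition is:
Bags: B1 = {a, b, c, d, e, f}
Tree: (single bag)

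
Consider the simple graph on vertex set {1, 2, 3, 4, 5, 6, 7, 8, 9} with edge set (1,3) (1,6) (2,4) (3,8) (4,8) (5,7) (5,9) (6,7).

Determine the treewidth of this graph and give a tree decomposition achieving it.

Treewidth 1.
Bags: B1 = {5, 9}  B2 = {5, 7}  B3 = {6, 7}  B4 = {1, 6}  B5 = {1, 3}  B6 = {3, 8}  B7 = {4, 8}  B8 = {2, 4}
Tree: B1–B2, B2–B3, B3–B4, B4–B5, B5–B6, B6–B7, B7–B8

The largest bag has 2 vertices, giving width 1; this decomposition certifies tw(G) ≤ 1. Any graph with an edge has treewidth ≥ 1, and G has the edge 9–5. The upper and lower bounds meet at 1, so that is the treewidth.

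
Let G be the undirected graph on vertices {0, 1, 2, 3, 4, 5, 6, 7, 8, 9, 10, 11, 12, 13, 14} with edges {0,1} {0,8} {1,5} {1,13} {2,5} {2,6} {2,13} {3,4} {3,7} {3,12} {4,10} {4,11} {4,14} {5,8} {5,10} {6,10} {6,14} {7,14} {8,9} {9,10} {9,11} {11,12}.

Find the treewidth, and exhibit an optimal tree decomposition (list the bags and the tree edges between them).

Every bag has size at most 4, so the width is 4 − 1 = 3 and tw(G) ≤ 3. For the lower bound: the 4 vertex sets {0,1,13}, {2}, {5}, {6,8,9,10} are disjoint, each induces a connected subgraph, and every pair is joined by at least one edge of G. Contracting each set to a single vertex therefore yields K_{4} as a minor, and since treewidth is minor-monotone, tw(G) ≥ tw(K_{4}) = 3. Hence tw(G) = 3 exactly.

Treewidth 3.
Bags: B1 = {0, 1, 2, 13}  B2 = {0, 1, 2, 5}  B3 = {0, 2, 5, 8}  B4 = {2, 5, 6, 8}  B5 = {5, 6, 8, 10}  B6 = {6, 8, 9, 10}  B7 = {6, 9, 10, 14}  B8 = {4, 9, 10, 14}  B9 = {4, 9, 11, 14}  B10 = {4, 7, 11, 14}  B11 = {3, 4, 7, 11}  B12 = {3, 7, 11, 12}
Tree: B1–B2, B2–B3, B3–B4, B4–B5, B5–B6, B6–B7, B7–B8, B8–B9, B9–B10, B10–B11, B11–B12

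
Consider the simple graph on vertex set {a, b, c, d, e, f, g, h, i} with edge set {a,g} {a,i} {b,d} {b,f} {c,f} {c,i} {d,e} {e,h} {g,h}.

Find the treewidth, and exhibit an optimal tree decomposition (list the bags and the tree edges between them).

Treewidth 2.
One optimal decomposition is:
Bags: B1 = {b, d, f}  B2 = {c, d, f}  B3 = {c, d, i}  B4 = {a, d, i}  B5 = {a, d, g}  B6 = {d, g, h}  B7 = {d, e, h}
Tree: B1–B2, B2–B3, B3–B4, B4–B5, B5–B6, B6–B7

Each bag holds 3 vertices, so the decomposition has width 2, which upper-bounds the treewidth. Since d–b–f–c–i–a–g–h–e–d is a cycle in G, G is not acyclic. Forests are exactly the graphs of treewidth ≤ 1, so tw(G) ≥ 2. Combining the bounds, tw(G) = 2.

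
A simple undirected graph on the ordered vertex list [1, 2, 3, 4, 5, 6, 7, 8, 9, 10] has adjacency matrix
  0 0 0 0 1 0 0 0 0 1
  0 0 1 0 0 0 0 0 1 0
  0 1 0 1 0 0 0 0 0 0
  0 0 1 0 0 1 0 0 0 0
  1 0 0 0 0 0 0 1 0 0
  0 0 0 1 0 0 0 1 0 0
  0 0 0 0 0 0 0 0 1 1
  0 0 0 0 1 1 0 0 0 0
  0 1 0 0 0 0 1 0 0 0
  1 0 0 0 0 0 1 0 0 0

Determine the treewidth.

2

A width-2 tree decomposition is:
Bags: B1 = {7, 9, 10}  B2 = {2, 9, 10}  B3 = {2, 3, 10}  B4 = {3, 4, 10}  B5 = {4, 6, 10}  B6 = {6, 8, 10}  B7 = {5, 8, 10}  B8 = {1, 5, 10}
Tree: B1–B2, B2–B3, B3–B4, B4–B5, B5–B6, B6–B7, B7–B8
Each bag holds 3 vertices, so the decomposition has width 2, which upper-bounds the treewidth. For the lower bound, G contains the cycle 10–7–9–2–3–4–6–8–5–1–10, so G is not a forest; only forests have treewidth ≤ 1, hence tw(G) ≥ 2. Combining the bounds, tw(G) = 2.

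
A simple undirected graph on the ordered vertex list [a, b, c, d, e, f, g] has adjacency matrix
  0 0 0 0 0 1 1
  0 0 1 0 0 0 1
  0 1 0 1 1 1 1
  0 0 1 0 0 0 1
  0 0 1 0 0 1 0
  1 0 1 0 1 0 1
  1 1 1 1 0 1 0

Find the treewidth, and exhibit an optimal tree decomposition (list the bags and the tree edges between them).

Treewidth 2.
One such decomposition:
Bags: B1 = {c, d, g}  B2 = {c, f, g}  B3 = {a, f, g}  B4 = {b, c, g}  B5 = {c, e, f}
Tree: B1–B2, B2–B3, B1–B4, B2–B5

Every bag has size at most 3, so the width is 3 − 1 = 2 and tw(G) ≤ 2. On the other hand G contains the 3-clique {c, d, g}. A clique must lie in a single bag of any decomposition, so no decomposition can have width below 2. Hence tw(G) = 2 exactly.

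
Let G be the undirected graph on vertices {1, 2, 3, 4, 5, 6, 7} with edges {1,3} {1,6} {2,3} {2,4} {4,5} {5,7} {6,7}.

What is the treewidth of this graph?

2

A width-2 tree decomposition is:
Bags: B1 = {4, 5, 7}  B2 = {2, 4, 7}  B3 = {2, 3, 7}  B4 = {1, 3, 7}  B5 = {1, 6, 7}
Tree: B1–B2, B2–B3, B3–B4, B4–B5
Every bag has size at most 3, so the width is 3 − 1 = 2 and tw(G) ≤ 2. The edges 7–5–4–2–3–1–6–7 form a cycle, so G is not a tree and its treewidth is at least 2. The upper and lower bounds meet at 2, so that is the treewidth.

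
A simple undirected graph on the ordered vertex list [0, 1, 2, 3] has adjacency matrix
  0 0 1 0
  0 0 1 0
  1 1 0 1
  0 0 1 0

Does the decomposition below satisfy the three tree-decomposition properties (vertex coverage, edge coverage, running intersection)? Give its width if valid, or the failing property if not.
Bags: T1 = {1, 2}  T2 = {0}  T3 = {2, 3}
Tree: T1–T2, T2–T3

No — edge (2,0) lies in no bag.

A tree decomposition must satisfy three properties: every vertex lies in some bag; for every edge, both endpoints lie together in some bag; and for every vertex, the bags containing it form a connected subtree. Here edge (2,0) lies in no bag, so the decomposition is invalid.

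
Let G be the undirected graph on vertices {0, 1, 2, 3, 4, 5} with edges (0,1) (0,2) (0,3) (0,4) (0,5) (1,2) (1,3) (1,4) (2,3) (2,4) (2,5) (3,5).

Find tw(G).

A width-3 tree decomposition is:
Bags: B1 = {0, 1, 2, 4}  B2 = {0, 1, 2, 3}  B3 = {0, 2, 3, 5}
Tree: B1–B2, B2–B3
Every bag has size at most 4, so the width is 4 − 1 = 3 and tw(G) ≤ 3. Conversely, {0, 1, 2, 3} is a clique of size 4, and the vertices of any clique must share a bag in every tree decomposition; so some bag has ≥ 4 vertices and tw(G) ≥ 3. Therefore the treewidth is 3.

3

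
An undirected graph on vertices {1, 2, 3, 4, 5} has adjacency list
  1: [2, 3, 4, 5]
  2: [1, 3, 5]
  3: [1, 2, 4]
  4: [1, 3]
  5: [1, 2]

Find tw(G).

2

A width-2 tree decomposition is:
Bags: B1 = {1, 2, 5}  B2 = {1, 2, 3}  B3 = {1, 3, 4}
Tree: B1–B2, B2–B3
The largest bag has 3 vertices, giving width 2; this decomposition certifies tw(G) ≤ 2. For the lower bound, the 3 vertices {1, 2, 3} are pairwise adjacent, and any tree decomposition puts a clique entirely inside one bag — forcing width ≥ 2. Hence tw(G) = 2 exactly.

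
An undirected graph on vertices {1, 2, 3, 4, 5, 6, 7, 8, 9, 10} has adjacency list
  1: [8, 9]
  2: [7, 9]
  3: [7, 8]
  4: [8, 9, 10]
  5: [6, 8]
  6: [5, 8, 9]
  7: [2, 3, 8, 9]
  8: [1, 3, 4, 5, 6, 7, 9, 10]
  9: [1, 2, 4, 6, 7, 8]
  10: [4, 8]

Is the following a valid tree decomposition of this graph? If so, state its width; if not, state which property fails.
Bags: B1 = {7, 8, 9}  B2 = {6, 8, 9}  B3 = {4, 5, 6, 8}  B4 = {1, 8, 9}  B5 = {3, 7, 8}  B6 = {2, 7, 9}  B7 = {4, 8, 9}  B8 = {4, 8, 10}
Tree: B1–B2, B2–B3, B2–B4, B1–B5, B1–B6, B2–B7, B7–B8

A tree decomposition must satisfy three properties: every vertex lies in some bag; for every edge, both endpoints lie together in some bag; and for every vertex, the bags containing it form a connected subtree. Here bags containing vertex 4 are not connected in the tree, so the decomposition is invalid.

No — bags containing vertex 4 are not connected in the tree.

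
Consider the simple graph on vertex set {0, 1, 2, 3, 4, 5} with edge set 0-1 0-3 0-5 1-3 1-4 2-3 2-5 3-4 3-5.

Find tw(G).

2

A width-2 tree decomposition is:
Bags: B1 = {0, 3, 5}  B2 = {2, 3, 5}  B3 = {0, 1, 3}  B4 = {1, 3, 4}
Tree: B1–B2, B1–B3, B3–B4
The largest bag has 3 vertices, giving width 2; this decomposition certifies tw(G) ≤ 2. For the lower bound, the 3 vertices {0, 1, 3} are pairwise adjacent, and any tree decomposition puts a clique entirely inside one bag — forcing width ≥ 2. The upper and lower bounds meet at 2, so that is the treewidth.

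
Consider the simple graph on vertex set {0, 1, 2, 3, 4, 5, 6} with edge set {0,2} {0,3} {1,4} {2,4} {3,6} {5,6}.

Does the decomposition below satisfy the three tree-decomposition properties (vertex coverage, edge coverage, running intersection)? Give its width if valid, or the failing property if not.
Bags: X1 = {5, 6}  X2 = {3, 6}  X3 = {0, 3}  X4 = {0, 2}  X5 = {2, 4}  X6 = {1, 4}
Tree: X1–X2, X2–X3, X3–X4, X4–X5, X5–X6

Yes; width 1.

Every vertex of G appears in some bag (union = {0, 1, 2, 3, 4, 5, 6}); every edge is covered by a bag; and for each vertex v the set of bags containing v is connected in the bag tree. The decomposition is therefore valid. The largest bag has 2 vertices, so the width is 1.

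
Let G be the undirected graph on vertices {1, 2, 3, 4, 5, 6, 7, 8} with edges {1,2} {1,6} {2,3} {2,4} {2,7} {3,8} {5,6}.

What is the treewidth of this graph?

A width-1 tree decomposition is:
Bags: B1 = {1, 2}  B2 = {1, 6}  B3 = {2, 3}  B4 = {5, 6}  B5 = {2, 4}  B6 = {3, 8}  B7 = {2, 7}
Tree: B1–B2, B1–B3, B2–B4, B1–B5, B3–B6, B3–B7
Every bag has size at most 2, so the width is 2 − 1 = 1 and tw(G) ≤ 1. G has an edge, so its treewidth is at least 1. Hence tw(G) = 1 exactly.

1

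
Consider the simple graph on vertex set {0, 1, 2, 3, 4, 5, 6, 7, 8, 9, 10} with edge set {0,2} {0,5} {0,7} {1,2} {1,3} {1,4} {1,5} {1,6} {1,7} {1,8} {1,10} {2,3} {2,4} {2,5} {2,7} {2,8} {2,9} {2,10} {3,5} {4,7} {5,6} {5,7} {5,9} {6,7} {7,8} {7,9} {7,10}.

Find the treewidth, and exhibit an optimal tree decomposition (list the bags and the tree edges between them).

Treewidth 3.
Bags: B1 = {1, 2, 7, 8}  B2 = {1, 2, 4, 7}  B3 = {1, 2, 7, 10}  B4 = {1, 2, 5, 7}  B5 = {2, 5, 7, 9}  B6 = {1, 5, 6, 7}  B7 = {0, 2, 5, 7}  B8 = {1, 2, 3, 5}
Tree: B1–B2, B2–B3, B1–B4, B4–B5, B4–B6, B5–B7, B4–B8

Every bag has size at most 4, so the width is 4 − 1 = 3 and tw(G) ≤ 3. Conversely, {1, 2, 3, 5} is a clique of size 4, and the vertices of any clique must share a bag in every tree decomposition; so some bag has ≥ 4 vertices and tw(G) ≥ 3. Combining the bounds, tw(G) = 3.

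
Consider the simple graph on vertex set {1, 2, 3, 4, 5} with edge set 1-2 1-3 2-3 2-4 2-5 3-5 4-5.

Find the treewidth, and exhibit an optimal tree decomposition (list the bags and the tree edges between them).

Treewidth 2.
One such decomposition:
Bags: B1 = {1, 2, 3}  B2 = {2, 3, 5}  B3 = {2, 4, 5}
Tree: B1–B2, B2–B3

The largest bag has 3 vertices, giving width 2; this decomposition certifies tw(G) ≤ 2. Conversely, {1, 2, 3} is a clique of size 3, and the vertices of any clique must share a bag in every tree decomposition; so some bag has ≥ 3 vertices and tw(G) ≥ 2. Therefore the treewidth is 2.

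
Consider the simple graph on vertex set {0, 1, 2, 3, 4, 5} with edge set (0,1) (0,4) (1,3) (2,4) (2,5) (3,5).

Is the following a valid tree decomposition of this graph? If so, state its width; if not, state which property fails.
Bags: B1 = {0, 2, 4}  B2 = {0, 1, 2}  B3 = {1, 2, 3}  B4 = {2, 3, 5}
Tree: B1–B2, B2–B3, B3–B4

Yes; width 2.

Checking the three conditions: (i) the bags cover all of {0, 1, 2, 3, 4, 5}; (ii) for each edge, some bag contains both endpoints; (iii) the bags containing any fixed vertex form a subtree. All hold, so the decomposition is valid with width 3 − 1 = 2.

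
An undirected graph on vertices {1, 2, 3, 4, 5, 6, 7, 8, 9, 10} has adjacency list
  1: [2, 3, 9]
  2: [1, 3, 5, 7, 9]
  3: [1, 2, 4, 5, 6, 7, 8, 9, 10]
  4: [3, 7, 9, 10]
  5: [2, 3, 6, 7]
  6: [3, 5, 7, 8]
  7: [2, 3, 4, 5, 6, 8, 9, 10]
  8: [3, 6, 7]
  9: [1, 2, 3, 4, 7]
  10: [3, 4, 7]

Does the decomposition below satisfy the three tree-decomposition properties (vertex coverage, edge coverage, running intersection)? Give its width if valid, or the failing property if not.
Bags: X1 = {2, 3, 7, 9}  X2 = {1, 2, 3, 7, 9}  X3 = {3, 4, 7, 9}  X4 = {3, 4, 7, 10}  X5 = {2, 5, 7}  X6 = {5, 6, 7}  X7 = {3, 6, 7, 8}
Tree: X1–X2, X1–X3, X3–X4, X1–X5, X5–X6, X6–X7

A tree decomposition must satisfy three properties: every vertex lies in some bag; for every edge, both endpoints lie together in some bag; and for every vertex, the bags containing it form a connected subtree. Here edge (3,5) lies in no bag, so the decomposition is invalid.

No — edge (3,5) lies in no bag.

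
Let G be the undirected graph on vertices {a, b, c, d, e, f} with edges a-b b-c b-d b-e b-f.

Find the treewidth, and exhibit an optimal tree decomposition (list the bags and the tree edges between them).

Treewidth 1.
One such decomposition:
Bags: B1 = {b, f}  B2 = {a, b}  B3 = {b, e}  B4 = {b, c}  B5 = {b, d}
Tree: B1–B2, B2–B3, B3–B4, B4–B5

Each bag holds 2 vertices, so the decomposition has width 1, which upper-bounds the treewidth. G has an edge, so its treewidth is at least 1. The upper and lower bounds meet at 1, so that is the treewidth.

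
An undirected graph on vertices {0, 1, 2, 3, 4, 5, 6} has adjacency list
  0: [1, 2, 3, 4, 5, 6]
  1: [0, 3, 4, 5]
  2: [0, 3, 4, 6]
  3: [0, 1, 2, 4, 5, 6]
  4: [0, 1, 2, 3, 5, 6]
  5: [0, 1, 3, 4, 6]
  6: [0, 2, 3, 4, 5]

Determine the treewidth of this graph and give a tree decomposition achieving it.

Treewidth 4.
Bags: B1 = {0, 1, 3, 4, 5}  B2 = {0, 3, 4, 5, 6}  B3 = {0, 2, 3, 4, 6}
Tree: B1–B2, B2–B3

Every bag has size at most 5, so the width is 5 − 1 = 4 and tw(G) ≤ 4. Conversely, {0, 2, 3, 4, 6} is a clique of size 5, and the vertices of any clique must share a bag in every tree decomposition; so some bag has ≥ 5 vertices and tw(G) ≥ 4. Hence tw(G) = 4 exactly.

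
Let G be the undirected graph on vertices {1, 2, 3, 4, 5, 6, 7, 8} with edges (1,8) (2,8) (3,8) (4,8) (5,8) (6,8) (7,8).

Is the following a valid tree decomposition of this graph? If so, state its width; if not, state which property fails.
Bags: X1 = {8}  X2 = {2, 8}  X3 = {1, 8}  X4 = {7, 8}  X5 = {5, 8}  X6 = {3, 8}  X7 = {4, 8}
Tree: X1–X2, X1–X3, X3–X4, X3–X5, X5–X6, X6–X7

No — vertex 6 appears in no bag.

A tree decomposition must satisfy three properties: every vertex lies in some bag; for every edge, both endpoints lie together in some bag; and for every vertex, the bags containing it form a connected subtree. Here vertex 6 appears in no bag, so the decomposition is invalid.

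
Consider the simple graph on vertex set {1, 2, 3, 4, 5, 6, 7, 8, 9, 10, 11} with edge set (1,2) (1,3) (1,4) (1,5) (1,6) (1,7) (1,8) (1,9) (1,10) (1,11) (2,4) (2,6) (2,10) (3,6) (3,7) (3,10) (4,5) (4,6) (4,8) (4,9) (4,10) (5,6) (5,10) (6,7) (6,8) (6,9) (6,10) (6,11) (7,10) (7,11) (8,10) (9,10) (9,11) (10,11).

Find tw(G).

A width-4 tree decomposition is:
Bags: B1 = {1, 4, 6, 9, 10}  B2 = {1, 6, 9, 10, 11}  B3 = {1, 6, 7, 10, 11}  B4 = {1, 4, 6, 8, 10}  B5 = {1, 2, 4, 6, 10}  B6 = {1, 3, 6, 7, 10}  B7 = {1, 4, 5, 6, 10}
Tree: B1–B2, B2–B3, B1–B4, B1–B5, B3–B6, B4–B7
The largest bag has 5 vertices, giving width 4; this decomposition certifies tw(G) ≤ 4. For the lower bound, the 5 vertices {1, 6, 9, 10, 11} are pairwise adjacent, and any tree decomposition puts a clique entirely inside one bag — forcing width ≥ 4. Hence tw(G) = 4 exactly.

4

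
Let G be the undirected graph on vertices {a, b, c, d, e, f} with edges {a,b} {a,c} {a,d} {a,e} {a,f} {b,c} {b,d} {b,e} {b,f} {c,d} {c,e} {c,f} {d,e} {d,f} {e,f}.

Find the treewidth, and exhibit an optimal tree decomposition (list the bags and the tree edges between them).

A single bag containing all 6 vertices is trivially a valid decomposition of width 5. On the other hand G contains the 6-clique {a, b, c, d, e, f}. A clique must lie in a single bag of any decomposition, so no decomposition can have width below 5. Combining the bounds, tw(G) = 5.

Treewidth 5.
One such decomposition:
Bags: B1 = {a, b, c, d, e, f}
Tree: (single bag)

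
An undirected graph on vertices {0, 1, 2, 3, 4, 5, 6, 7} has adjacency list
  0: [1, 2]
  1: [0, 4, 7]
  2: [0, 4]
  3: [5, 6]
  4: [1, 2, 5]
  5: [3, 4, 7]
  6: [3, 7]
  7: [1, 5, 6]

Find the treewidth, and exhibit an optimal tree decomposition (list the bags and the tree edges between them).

Treewidth 2.
One such decomposition:
Bags: B1 = {3, 6, 7}  B2 = {3, 5, 7}  B3 = {1, 5, 7}  B4 = {1, 4, 5}  B5 = {0, 1, 4}  B6 = {0, 2, 4}
Tree: B1–B2, B2–B3, B3–B4, B4–B5, B5–B6

Every bag has size at most 3, so the width is 3 − 1 = 2 and tw(G) ≤ 2. The edges 6–3–5–7–6 form a cycle, so G is not a tree and its treewidth is at least 2. The upper and lower bounds meet at 2, so that is the treewidth.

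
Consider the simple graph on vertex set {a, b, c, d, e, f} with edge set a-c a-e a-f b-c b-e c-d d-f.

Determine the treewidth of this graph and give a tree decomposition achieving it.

Treewidth 2.
One optimal decomposition is:
Bags: B1 = {a, d, f}  B2 = {a, c, d}  B3 = {a, c, e}  B4 = {b, c, e}
Tree: B1–B2, B2–B3, B3–B4

Each bag holds 3 vertices, so the decomposition has width 2, which upper-bounds the treewidth. The edges f–d–c–a–f form a cycle, so G is not a tree and its treewidth is at least 2. Hence tw(G) = 2 exactly.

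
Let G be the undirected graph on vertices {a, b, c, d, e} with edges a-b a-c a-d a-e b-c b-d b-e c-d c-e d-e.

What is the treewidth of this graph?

A width-4 tree decomposition is:
Bags: B1 = {a, b, c, d, e}
Tree: (single bag)
With just one bag of size 5, the width is 5 − 1 = 4, so tw(G) ≤ 4. On the other hand G contains the 5-clique {a, b, c, d, e}. A clique must lie in a single bag of any decomposition, so no decomposition can have width below 4. Hence tw(G) = 4 exactly.

4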